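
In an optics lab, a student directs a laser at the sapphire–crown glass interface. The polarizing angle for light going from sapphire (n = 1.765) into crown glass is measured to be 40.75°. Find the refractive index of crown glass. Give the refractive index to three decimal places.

n ≈ 1.521

At the polarizing angle, tan θ_B = n₂/n₁ with n₁ on the incident side (sapphire) and n₂ on the transmitted side (crown glass).
n₂ = n₁ tan θ_B = 1.765 × tan 40.75° = 1.521.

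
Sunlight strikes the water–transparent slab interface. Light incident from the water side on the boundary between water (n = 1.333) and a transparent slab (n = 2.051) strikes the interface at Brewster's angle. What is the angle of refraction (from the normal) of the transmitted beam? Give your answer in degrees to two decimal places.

θ_B = arctan(n₂/n₁) = arctan(2.051/1.333) = 56.98°.
Since θ_B + θ_t = 90° at Brewster incidence, θ_t = 90° − 56.98° = 33.02°.

θ_t ≈ 33.02°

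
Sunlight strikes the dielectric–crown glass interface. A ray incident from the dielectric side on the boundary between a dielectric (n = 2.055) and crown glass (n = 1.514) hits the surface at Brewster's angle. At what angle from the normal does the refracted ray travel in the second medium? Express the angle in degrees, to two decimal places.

θ_t ≈ 53.62°

θ_B = arctan(n₂/n₁) = arctan(1.514/2.055) = 36.38°.
Since θ_B + θ_t = 90° at Brewster incidence, θ_t = 90° − 36.38° = 53.62°.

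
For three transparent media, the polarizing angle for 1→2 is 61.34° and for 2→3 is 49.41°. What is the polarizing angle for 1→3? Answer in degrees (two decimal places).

n₂/n₁ = tan 61.34° = 1.8296 and n₃/n₂ = tan 49.41° = 1.1671.
So n₃/n₁ = (n₂/n₁)(n₃/n₂) = 1.8296 × 1.1671 = 2.1353.
θ_B(1→3) = arctan(2.1353) = 64.91°.

θ_B ≈ 64.91°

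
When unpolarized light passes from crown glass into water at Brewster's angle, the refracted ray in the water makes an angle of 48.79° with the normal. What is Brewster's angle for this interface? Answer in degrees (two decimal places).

Since the reflected and refracted rays are at right angles at the polarizing angle, θ_B + θ_t = 90°.
θ_B = 90° − 48.79° = 41.21°.

θ_B ≈ 41.21°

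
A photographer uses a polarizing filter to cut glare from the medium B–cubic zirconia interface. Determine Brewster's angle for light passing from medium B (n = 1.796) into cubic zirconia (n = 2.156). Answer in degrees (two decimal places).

θ_B ≈ 50.20°

tan θ_B = n₂/n₁ = 2.156/1.796 = 1.2004.
So θ_B = arctan 1.2004 = 50.20°.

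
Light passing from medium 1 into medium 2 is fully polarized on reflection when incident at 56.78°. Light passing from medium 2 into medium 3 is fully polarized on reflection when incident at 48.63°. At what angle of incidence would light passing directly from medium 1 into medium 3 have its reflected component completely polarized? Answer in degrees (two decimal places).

θ_B ≈ 60.03°

tan θ_B(1→2) = n₂/n₁ = tan 56.78° = 1.5270.
tan θ_B(2→3) = n₃/n₂ = tan 48.63° = 1.1355.
So n₃/n₁ = (n₂/n₁)(n₃/n₂) = 1.5270 × 1.1355 = 1.7339.
θ_B(1→3) = arctan(1.7339) = 60.03°.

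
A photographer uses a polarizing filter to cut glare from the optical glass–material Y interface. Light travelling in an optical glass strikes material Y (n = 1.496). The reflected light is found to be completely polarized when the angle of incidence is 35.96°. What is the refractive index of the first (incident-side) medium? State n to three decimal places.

n ≈ 2.062

At the polarizing angle, tan θ_B = n₂/n₁ with n₁ on the incident side (an optical glass) and n₂ on the transmitted side (material Y).
n₁ = n₂ / tan θ_B = 1.496 / tan 35.96° = 2.062.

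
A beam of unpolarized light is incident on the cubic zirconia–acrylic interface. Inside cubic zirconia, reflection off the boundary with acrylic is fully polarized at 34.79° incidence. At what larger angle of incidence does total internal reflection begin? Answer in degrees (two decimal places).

From Brewster, n₂/n₁ = tan θ_B = tan 34.79° = 0.6948.
Then sin θ_c = n₂/n₁ = 0.6948, so θ_c = arcsin 0.6948 = 44.01°.

θ_c ≈ 44.01°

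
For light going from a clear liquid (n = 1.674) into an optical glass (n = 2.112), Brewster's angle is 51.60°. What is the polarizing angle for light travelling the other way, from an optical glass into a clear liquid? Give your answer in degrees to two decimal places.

θ_B' ≈ 38.40°

tan θ_B' = n₁/n₂ = 1/tan θ_B, so θ_B' = 90° − θ_B.
θ_B' = 90° − 51.60° = 38.40°.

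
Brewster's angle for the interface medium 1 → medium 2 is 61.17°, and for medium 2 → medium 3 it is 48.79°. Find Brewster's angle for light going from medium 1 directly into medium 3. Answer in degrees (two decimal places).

θ_B ≈ 64.26°

Each Brewster angle gives a ratio: n₂/n₁ = tan 61.17° = 1.8167, n₃/n₂ = tan 48.79° = 1.1419.
n₃/n₁ = 2.0745. Then tan θ_B(1→3) = n₃/n₁, so θ_B(1→3) = arctan(2.0745) = 64.26°.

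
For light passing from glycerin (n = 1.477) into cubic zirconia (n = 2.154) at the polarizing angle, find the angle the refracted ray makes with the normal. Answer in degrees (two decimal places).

θ_t ≈ 34.44°

tan θ_B = n₂/n₁ = 2.154/1.477 = 1.4584, so θ_B = 55.56°.
The refracted ray is perpendicular to the reflected ray, so θ_t = 90° − θ_B = 34.44°.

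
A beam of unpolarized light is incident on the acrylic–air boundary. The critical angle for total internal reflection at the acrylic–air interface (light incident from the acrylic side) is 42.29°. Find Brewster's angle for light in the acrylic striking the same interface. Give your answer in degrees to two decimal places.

At the critical angle sin θ_c = n₂/n₁, giving n₂/n₁ = sin 42.29° = 0.6729.
Then tan θ_B = n₂/n₁ = 0.6729, so θ_B = arctan 0.6729 = 33.94°.

θ_B ≈ 33.94°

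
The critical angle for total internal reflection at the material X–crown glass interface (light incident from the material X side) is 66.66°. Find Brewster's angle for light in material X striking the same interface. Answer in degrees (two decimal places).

sin θ_c = n₂/n₁, so n₂/n₁ = sin 66.66° = 0.9182.
Brewster: tan θ_B = n₂/n₁ = 0.9182.
θ_B = arctan(0.9182) = 42.56°.

θ_B ≈ 42.56°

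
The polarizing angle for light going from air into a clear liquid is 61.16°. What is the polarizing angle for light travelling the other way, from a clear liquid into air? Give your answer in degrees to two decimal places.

θ_B' ≈ 28.84°

The two Brewster angles are complementary: θ_B' = 90° − θ_B = 90° − 61.16° = 28.84°.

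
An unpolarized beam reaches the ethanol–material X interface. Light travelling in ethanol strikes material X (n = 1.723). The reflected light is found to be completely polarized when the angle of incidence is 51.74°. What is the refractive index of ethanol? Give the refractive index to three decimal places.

n ≈ 1.359

Full polarization of the reflected beam means tan θ_B = n₂/n₁, where n₁ is the incident medium (ethanol).
n₁ = n₂ / tan θ_B = 1.723 / tan 51.74° = 1.359.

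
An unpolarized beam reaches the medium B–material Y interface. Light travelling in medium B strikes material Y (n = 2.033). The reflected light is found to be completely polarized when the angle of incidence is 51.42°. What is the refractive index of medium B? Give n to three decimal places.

n ≈ 1.622

Full polarization of the reflected beam means tan θ_B = n₂/n₁, where n₁ is the incident medium (medium B).
n₁ = n₂ / tan θ_B = 2.033 / tan 51.42° = 1.622.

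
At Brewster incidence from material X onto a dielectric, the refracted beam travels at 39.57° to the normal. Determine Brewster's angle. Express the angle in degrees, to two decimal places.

Brewster's condition makes the reflected and refracted beams perpendicular: θ_B + θ_t = 90°.
θ_B = 90° − 39.57° = 50.43°.

θ_B ≈ 50.43°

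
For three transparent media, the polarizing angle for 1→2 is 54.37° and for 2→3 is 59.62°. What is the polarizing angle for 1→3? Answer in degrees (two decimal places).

θ_B ≈ 67.21°

tan θ_B(1→2) = n₂/n₁ = tan 54.37° = 1.3952.
tan θ_B(2→3) = n₃/n₂ = tan 59.62° = 1.7058.
Multiplying, n₃/n₁ = 1.3952 × 1.7058 = 2.3800, and θ_B(1→3) = arctan 2.3800 = 67.21°.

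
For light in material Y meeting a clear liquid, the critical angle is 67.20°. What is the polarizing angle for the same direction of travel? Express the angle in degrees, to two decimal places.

θ_B ≈ 42.67°

sin θ_c = n₂/n₁, so n₂/n₁ = sin 67.20° = 0.9219.
Brewster: tan θ_B = n₂/n₁ = 0.9219.
θ_B = arctan(0.9219) = 42.67°.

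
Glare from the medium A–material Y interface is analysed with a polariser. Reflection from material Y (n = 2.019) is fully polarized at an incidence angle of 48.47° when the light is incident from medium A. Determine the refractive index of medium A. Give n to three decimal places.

Full polarization of the reflected beam means tan θ_B = n₂/n₁, where n₁ is the incident medium (medium A).
n₁ = n₂ / tan θ_B = 2.019 / tan 48.47° = 1.788.

n ≈ 1.788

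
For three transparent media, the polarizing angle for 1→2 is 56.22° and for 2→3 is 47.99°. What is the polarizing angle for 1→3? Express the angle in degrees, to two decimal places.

θ_B ≈ 58.93°

tan θ_B(1→2) = n₂/n₁ = tan 56.22° = 1.4949.
tan θ_B(2→3) = n₃/n₂ = tan 47.99° = 1.1102.
So n₃/n₁ = (n₂/n₁)(n₃/n₂) = 1.4949 × 1.1102 = 1.6597.
θ_B(1→3) = arctan(1.6597) = 58.93°.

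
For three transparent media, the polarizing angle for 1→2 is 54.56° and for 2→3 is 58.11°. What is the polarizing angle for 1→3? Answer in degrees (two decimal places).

n₂/n₁ = tan 54.56° = 1.4051 and n₃/n₂ = tan 58.11° = 1.6072.
Multiplying, n₃/n₁ = 1.4051 × 1.6072 = 2.2582, and θ_B(1→3) = arctan 2.2582 = 66.11°.

θ_B ≈ 66.11°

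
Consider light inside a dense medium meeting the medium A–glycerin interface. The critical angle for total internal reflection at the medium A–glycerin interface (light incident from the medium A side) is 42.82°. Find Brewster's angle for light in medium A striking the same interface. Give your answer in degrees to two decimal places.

θ_B ≈ 34.20°

sin θ_c = n₂/n₁, so n₂/n₁ = sin 42.82° = 0.6797.
Brewster: tan θ_B = n₂/n₁ = 0.6797.
θ_B = arctan(0.6797) = 34.20°.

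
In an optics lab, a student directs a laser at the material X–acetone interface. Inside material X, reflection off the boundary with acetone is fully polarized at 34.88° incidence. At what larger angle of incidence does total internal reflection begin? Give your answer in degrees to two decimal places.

θ_c ≈ 44.19°

tan θ_B = n₂/n₁ = tan 34.88° = 0.6971.
Total internal reflection: sin θ_c = n₂/n₁ = 0.6971.
θ_c = arcsin(0.6971) = 44.19°.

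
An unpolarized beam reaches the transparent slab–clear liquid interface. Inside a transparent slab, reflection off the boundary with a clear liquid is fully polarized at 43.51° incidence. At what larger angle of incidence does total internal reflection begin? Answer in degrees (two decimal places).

From Brewster, n₂/n₁ = tan θ_B = tan 43.51° = 0.9493.
Then sin θ_c = n₂/n₁ = 0.9493, so θ_c = arcsin 0.9493 = 71.68°.

θ_c ≈ 71.68°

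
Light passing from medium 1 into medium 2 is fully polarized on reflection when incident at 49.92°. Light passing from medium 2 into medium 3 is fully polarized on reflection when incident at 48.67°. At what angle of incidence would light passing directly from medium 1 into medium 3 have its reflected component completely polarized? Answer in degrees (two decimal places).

θ_B ≈ 53.50°

Each Brewster angle gives a ratio: n₂/n₁ = tan 49.92° = 1.1884, n₃/n₂ = tan 48.67° = 1.1371.
n₃/n₁ = 1.3513. Then tan θ_B(1→3) = n₃/n₁, so θ_B(1→3) = arctan(1.3513) = 53.50°.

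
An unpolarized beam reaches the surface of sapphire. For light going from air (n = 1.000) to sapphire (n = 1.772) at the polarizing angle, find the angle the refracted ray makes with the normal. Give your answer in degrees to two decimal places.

First find Brewster's angle: tan θ_B = 1.772/1.000 = 1.7720, giving θ_B = 60.56°.
Since θ_B + θ_t = 90° at Brewster incidence, θ_t = 90° − 60.56° = 29.44°.

θ_t ≈ 29.44°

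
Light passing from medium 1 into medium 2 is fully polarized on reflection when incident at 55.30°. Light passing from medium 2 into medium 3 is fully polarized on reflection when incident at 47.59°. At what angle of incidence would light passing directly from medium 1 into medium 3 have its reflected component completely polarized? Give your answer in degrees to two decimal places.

Each Brewster angle gives a ratio: n₂/n₁ = tan 55.30° = 1.4442, n₃/n₂ = tan 47.59° = 1.0948.
Multiplying, n₃/n₁ = 1.4442 × 1.0948 = 1.5810, and θ_B(1→3) = arctan 1.5810 = 57.69°.

θ_B ≈ 57.69°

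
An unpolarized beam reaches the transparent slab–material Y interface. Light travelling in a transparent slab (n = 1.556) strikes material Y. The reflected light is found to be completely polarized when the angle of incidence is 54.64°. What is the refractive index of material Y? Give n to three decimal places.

Full polarization of the reflected beam means tan θ_B = n₂/n₁, where n₁ is the incident medium (a transparent slab).
n₂ = n₁ tan θ_B = 1.556 × tan 54.64° = 2.193.

n ≈ 2.193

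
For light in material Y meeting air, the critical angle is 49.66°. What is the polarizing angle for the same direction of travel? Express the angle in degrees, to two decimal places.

sin θ_c = n₂/n₁, so n₂/n₁ = sin 49.66° = 0.7622.
Brewster: tan θ_B = n₂/n₁ = 0.7622.
θ_B = arctan(0.7622) = 37.32°.

θ_B ≈ 37.32°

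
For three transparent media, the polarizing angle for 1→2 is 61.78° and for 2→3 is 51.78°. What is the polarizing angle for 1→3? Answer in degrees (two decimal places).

n₂/n₁ = tan 61.78° = 1.8634 and n₃/n₂ = tan 51.78° = 1.2699.
So n₃/n₁ = (n₂/n₁)(n₃/n₂) = 1.8634 × 1.2699 = 2.3663.
θ_B(1→3) = arctan(2.3663) = 67.09°.

θ_B ≈ 67.09°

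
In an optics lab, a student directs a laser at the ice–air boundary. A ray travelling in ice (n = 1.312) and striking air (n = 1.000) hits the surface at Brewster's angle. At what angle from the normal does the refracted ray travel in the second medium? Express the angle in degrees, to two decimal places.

θ_t ≈ 52.69°

First find Brewster's angle: tan θ_B = 1.000/1.312 = 0.7622, giving θ_B = 37.31°.
At Brewster's angle the reflected and refracted rays are perpendicular, so θ_t = 90° − θ_B = 90° − 37.31° = 52.69°.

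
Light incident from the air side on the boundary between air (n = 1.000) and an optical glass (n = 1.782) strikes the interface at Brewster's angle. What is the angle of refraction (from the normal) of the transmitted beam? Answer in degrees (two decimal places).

θ_t ≈ 29.30°

θ_B = arctan(n₂/n₁) = arctan(1.782/1.000) = 60.70°.
Since θ_B + θ_t = 90° at Brewster incidence, θ_t = 90° − 60.70° = 29.30°.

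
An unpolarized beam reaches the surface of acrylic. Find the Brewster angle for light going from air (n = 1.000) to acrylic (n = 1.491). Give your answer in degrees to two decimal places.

tan θ_B = n₂/n₁ = 1.491/1.000 = 1.4910.
θ_B = arctan(1.4910) = 56.15°.

θ_B ≈ 56.15°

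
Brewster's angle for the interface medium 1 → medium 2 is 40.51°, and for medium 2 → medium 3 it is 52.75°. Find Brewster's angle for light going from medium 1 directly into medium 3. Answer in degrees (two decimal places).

θ_B ≈ 48.33°

tan θ_B(1→2) = n₂/n₁ = tan 40.51° = 0.8544.
tan θ_B(2→3) = n₃/n₂ = tan 52.75° = 1.3151.
Multiplying, n₃/n₁ = 0.8544 × 1.3151 = 1.1236, and θ_B(1→3) = arctan 1.1236 = 48.33°.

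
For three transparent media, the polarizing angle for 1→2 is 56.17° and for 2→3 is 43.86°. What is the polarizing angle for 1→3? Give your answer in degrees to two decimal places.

θ_B ≈ 55.11°

tan θ_B(1→2) = n₂/n₁ = tan 56.17° = 1.4921.
tan θ_B(2→3) = n₃/n₂ = tan 43.86° = 0.9610.
n₃/n₁ = 1.4339. Then tan θ_B(1→3) = n₃/n₁, so θ_B(1→3) = arctan(1.4339) = 55.11°.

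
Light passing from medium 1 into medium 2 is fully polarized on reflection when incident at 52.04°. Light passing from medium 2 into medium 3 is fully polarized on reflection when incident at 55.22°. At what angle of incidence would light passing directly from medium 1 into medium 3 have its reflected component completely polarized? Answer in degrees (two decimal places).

Each Brewster angle gives a ratio: n₂/n₁ = tan 52.04° = 1.2818, n₃/n₂ = tan 55.22° = 1.4399.
n₃/n₁ = 1.8456. Then tan θ_B(1→3) = n₃/n₁, so θ_B(1→3) = arctan(1.8456) = 61.55°.

θ_B ≈ 61.55°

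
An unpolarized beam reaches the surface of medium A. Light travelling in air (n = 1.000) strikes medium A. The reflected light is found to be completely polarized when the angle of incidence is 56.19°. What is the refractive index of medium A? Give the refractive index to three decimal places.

Full polarization of the reflected beam means tan θ_B = n₂/n₁, where n₁ is the incident medium (air).
n₂ = n₁ tan θ_B = 1.000 × tan 56.19° = 1.493.

n ≈ 1.493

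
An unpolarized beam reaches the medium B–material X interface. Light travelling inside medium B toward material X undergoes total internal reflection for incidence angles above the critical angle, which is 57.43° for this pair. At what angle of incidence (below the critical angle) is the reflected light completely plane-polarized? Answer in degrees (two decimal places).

θ_B ≈ 40.12°

n₂/n₁ = sin θ_c = sin 57.43° = 0.8427.
tan θ_B equals the same ratio, so θ_B = arctan(0.8427) = 40.12°.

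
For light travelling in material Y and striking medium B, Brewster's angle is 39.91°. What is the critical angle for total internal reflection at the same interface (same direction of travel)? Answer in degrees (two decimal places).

θ_c ≈ 56.76°

n₂/n₁ = tan 39.91° = 0.8364; the critical angle satisfies sin θ_c = n₂/n₁.
θ_c = arcsin(0.8364) = 56.76°.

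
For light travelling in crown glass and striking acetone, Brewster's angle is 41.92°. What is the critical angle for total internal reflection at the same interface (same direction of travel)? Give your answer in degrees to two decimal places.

θ_c ≈ 63.88°

tan θ_B = n₂/n₁ = tan 41.92° = 0.8979.
Total internal reflection: sin θ_c = n₂/n₁ = 0.8979.
θ_c = arcsin(0.8979) = 63.88°.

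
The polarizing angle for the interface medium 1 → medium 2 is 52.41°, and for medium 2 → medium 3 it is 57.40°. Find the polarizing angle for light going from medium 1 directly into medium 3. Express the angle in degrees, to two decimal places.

tan θ_B(1→2) = n₂/n₁ = tan 52.41° = 1.2990.
tan θ_B(2→3) = n₃/n₂ = tan 57.40° = 1.5637.
So n₃/n₁ = (n₂/n₁)(n₃/n₂) = 1.2990 × 1.5637 = 2.0312.
θ_B(1→3) = arctan(2.0312) = 63.79°.

θ_B ≈ 63.79°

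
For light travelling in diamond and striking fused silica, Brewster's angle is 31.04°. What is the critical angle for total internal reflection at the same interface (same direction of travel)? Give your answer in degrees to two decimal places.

θ_c ≈ 37.00°

From Brewster, n₂/n₁ = tan θ_B = tan 31.04° = 0.6018.
Then sin θ_c = n₂/n₁ = 0.6018, so θ_c = arcsin 0.6018 = 37.00°.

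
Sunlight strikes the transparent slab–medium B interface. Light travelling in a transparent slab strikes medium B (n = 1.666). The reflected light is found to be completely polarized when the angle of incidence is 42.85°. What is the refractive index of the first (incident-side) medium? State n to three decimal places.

At Brewster's angle, tan θ_B = n₂/n₁ with n₁ on the incident side (a transparent slab) and n₂ on the transmitted side (medium B).
n₁ = n₂ / tan θ_B = 1.666 / tan 42.85° = 1.796.

n ≈ 1.796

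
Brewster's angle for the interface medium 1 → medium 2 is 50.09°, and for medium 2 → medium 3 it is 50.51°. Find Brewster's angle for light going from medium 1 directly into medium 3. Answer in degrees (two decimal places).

Each Brewster angle gives a ratio: n₂/n₁ = tan 50.09° = 1.1956, n₃/n₂ = tan 50.51° = 1.2135.
So n₃/n₁ = (n₂/n₁)(n₃/n₂) = 1.1956 × 1.2135 = 1.4508.
θ_B(1→3) = arctan(1.4508) = 55.42°.

θ_B ≈ 55.42°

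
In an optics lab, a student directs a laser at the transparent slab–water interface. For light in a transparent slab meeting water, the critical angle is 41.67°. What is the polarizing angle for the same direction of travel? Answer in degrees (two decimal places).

sin θ_c = n₂/n₁, so n₂/n₁ = sin 41.67° = 0.6648.
Brewster: tan θ_B = n₂/n₁ = 0.6648.
θ_B = arctan(0.6648) = 33.62°.

θ_B ≈ 33.62°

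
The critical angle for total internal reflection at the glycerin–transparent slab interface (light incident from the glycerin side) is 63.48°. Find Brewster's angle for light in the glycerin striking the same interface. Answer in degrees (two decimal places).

n₂/n₁ = sin θ_c = sin 63.48° = 0.8948.
tan θ_B equals the same ratio, so θ_B = arctan(0.8948) = 41.82°.

θ_B ≈ 41.82°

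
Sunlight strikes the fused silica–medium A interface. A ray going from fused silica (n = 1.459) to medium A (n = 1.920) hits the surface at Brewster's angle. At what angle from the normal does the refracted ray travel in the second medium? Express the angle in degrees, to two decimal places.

θ_t ≈ 37.23°

First find Brewster's angle: tan θ_B = 1.920/1.459 = 1.3160, giving θ_B = 52.77°.
Since θ_B + θ_t = 90° at Brewster incidence, θ_t = 90° − 52.77° = 37.23°.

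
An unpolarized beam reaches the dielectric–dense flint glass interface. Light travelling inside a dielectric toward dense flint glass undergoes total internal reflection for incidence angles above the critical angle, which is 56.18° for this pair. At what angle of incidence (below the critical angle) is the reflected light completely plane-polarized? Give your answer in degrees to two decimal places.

θ_B ≈ 39.72°

sin θ_c = n₂/n₁, so n₂/n₁ = sin 56.18° = 0.8308.
Brewster: tan θ_B = n₂/n₁ = 0.8308.
θ_B = arctan(0.8308) = 39.72°.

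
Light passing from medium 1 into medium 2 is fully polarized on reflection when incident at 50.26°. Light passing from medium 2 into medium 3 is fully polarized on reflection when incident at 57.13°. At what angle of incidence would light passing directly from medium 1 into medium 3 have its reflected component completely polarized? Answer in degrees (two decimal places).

tan θ_B(1→2) = n₂/n₁ = tan 50.26° = 1.2028.
tan θ_B(2→3) = n₃/n₂ = tan 57.13° = 1.5475.
Multiplying, n₃/n₁ = 1.2028 × 1.5475 = 1.8614, and θ_B(1→3) = arctan 1.8614 = 61.75°.

θ_B ≈ 61.75°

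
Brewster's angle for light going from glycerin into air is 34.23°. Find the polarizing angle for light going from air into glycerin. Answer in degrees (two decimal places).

θ_B' ≈ 55.77°

Reversing the direction swaps n₁ and n₂, so tan θ_B' = 1/tan θ_B and θ_B' = 90° − θ_B.
Hence θ_B' = 90° − 34.23° = 55.77°.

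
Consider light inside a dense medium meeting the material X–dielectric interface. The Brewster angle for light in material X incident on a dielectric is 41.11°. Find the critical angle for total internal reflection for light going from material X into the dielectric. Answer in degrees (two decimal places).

From Brewster, n₂/n₁ = tan θ_B = tan 41.11° = 0.8727.
Then sin θ_c = n₂/n₁ = 0.8727, so θ_c = arcsin 0.8727 = 60.77°.

θ_c ≈ 60.77°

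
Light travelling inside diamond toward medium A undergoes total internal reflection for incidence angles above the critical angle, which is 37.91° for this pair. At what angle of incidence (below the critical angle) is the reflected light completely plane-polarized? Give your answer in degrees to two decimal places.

At the critical angle sin θ_c = n₂/n₁, giving n₂/n₁ = sin 37.91° = 0.6144.
Then tan θ_B = n₂/n₁ = 0.6144, so θ_B = arctan 0.6144 = 31.57°.

θ_B ≈ 31.57°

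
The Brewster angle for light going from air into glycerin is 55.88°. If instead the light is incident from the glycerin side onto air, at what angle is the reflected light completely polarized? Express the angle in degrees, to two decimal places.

Reversing the direction swaps n₁ and n₂, so tan θ_B' = 1/tan θ_B and θ_B' = 90° − θ_B.
Hence θ_B' = 90° − 55.88° = 34.12°.

θ_B' ≈ 34.12°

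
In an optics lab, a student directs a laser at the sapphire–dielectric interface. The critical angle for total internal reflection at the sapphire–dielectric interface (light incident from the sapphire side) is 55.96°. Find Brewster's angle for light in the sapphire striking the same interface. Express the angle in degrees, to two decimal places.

At the critical angle sin θ_c = n₂/n₁, giving n₂/n₁ = sin 55.96° = 0.8286.
Then tan θ_B = n₂/n₁ = 0.8286, so θ_B = arctan 0.8286 = 39.65°.

θ_B ≈ 39.65°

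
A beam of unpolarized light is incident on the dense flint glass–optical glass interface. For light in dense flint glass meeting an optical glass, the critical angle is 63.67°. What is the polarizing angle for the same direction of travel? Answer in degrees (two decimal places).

At the critical angle sin θ_c = n₂/n₁, giving n₂/n₁ = sin 63.67° = 0.8963.
Then tan θ_B = n₂/n₁ = 0.8963, so θ_B = arctan 0.8963 = 41.87°.

θ_B ≈ 41.87°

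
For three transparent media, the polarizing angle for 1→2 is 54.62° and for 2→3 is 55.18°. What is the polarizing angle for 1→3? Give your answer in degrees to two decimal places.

θ_B ≈ 63.71°

Each Brewster angle gives a ratio: n₂/n₁ = tan 54.62° = 1.4082, n₃/n₂ = tan 55.18° = 1.4377.
n₃/n₁ = 2.0246. Then tan θ_B(1→3) = n₃/n₁, so θ_B(1→3) = arctan(2.0246) = 63.71°.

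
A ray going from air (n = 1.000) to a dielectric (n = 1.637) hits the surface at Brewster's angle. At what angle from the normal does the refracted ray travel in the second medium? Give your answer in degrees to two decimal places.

θ_t ≈ 31.42°

θ_B = arctan(n₂/n₁) = arctan(1.637/1.000) = 58.58°.
Since θ_B + θ_t = 90° at Brewster incidence, θ_t = 90° − 58.58° = 31.42°.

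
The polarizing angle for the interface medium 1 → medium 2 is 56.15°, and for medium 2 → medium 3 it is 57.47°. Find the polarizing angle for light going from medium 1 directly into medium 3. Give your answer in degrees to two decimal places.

n₂/n₁ = tan 56.15° = 1.4910 and n₃/n₂ = tan 57.47° = 1.5679.
Multiplying, n₃/n₁ = 1.4910 × 1.5679 = 2.3376, and θ_B(1→3) = arctan 2.3376 = 66.84°.

θ_B ≈ 66.84°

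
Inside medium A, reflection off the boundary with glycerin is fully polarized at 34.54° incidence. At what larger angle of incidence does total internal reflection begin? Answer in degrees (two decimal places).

θ_c ≈ 43.50°

tan θ_B = n₂/n₁ = tan 34.54° = 0.6883.
Total internal reflection: sin θ_c = n₂/n₁ = 0.6883.
θ_c = arcsin(0.6883) = 43.50°.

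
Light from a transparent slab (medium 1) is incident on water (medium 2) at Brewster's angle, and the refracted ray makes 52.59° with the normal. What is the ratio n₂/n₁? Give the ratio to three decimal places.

n₂/n₁ ≈ 0.765

At Brewster incidence θ_B = 90° − θ_t = 90° − 52.59° = 37.41°.
tan θ_B = n₂/n₁, so n₂/n₁ = tan 37.41° = 0.765.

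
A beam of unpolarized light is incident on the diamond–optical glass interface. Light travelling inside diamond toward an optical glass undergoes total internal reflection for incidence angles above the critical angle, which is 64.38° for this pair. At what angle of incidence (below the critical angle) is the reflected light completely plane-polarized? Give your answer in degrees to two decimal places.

θ_B ≈ 42.04°

At the critical angle sin θ_c = n₂/n₁, giving n₂/n₁ = sin 64.38° = 0.9017.
Then tan θ_B = n₂/n₁ = 0.9017, so θ_B = arctan 0.9017 = 42.04°.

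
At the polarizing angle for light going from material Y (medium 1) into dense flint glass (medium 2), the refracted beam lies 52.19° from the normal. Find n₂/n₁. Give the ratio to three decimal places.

θ_B + θ_t = 90°, so θ_B = 90° − 52.19° = 37.81°.
Then n₂/n₁ = tan θ_B = tan 37.81° = 0.776.

n₂/n₁ ≈ 0.776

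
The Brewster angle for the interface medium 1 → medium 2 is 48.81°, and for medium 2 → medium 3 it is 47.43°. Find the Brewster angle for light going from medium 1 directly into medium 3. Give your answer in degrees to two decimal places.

θ_B ≈ 51.21°

Each Brewster angle gives a ratio: n₂/n₁ = tan 48.81° = 1.1427, n₃/n₂ = tan 47.43° = 1.0886.
n₃/n₁ = 1.2440. Then tan θ_B(1→3) = n₃/n₁, so θ_B(1→3) = arctan(1.2440) = 51.21°.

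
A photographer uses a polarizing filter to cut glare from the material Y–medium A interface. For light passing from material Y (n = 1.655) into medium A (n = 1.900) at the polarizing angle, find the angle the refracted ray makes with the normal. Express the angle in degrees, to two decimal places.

First find Brewster's angle: tan θ_B = 1.900/1.655 = 1.1480, giving θ_B = 48.94°.
At Brewster's angle the reflected and refracted rays are perpendicular, so θ_t = 90° − θ_B = 90° − 48.94° = 41.06°.

θ_t ≈ 41.06°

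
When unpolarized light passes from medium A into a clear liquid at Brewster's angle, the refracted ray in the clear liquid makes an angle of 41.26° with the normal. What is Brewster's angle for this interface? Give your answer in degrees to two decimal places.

θ_B ≈ 48.74°

Since the reflected and refracted rays are at right angles at the polarizing angle, θ_B + θ_t = 90°.
θ_B = 90° − 41.26° = 48.74°.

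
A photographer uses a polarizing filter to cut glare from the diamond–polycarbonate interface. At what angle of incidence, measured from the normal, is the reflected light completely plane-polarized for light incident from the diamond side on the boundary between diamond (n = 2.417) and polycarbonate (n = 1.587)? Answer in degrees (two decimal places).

At Brewster's angle the reflected and refracted rays are perpendicular, which with Snell's law gives tan θ_B = n₂/n₁.
tan θ_B = n₂/n₁ = 1.587/2.417 = 0.6566.
So θ_B = arctan 0.6566 = 33.29°.

θ_B ≈ 33.29°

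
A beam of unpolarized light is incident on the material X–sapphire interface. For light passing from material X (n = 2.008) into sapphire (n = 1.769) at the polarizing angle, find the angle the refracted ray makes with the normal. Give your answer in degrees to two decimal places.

tan θ_B = n₂/n₁ = 1.769/2.008 = 0.8810, so θ_B = 41.38°.
Since θ_B + θ_t = 90° at Brewster incidence, θ_t = 90° − 41.38° = 48.62°.

θ_t ≈ 48.62°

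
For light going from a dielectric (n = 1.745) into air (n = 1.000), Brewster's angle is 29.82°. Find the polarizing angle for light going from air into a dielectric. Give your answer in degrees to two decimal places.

Reversing the direction swaps n₁ and n₂, so tan θ_B' = 1/tan θ_B and θ_B' = 90° − θ_B.
Hence θ_B' = 90° − 29.82° = 60.18°.

θ_B' ≈ 60.18°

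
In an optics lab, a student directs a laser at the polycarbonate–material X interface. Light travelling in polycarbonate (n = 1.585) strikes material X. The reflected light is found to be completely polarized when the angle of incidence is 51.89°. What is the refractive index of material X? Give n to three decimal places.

Full polarization of the reflected beam means tan θ_B = n₂/n₁, where n₁ is the incident medium (polycarbonate).
n₂ = n₁ tan θ_B = 1.585 × tan 51.89° = 2.021.

n ≈ 2.021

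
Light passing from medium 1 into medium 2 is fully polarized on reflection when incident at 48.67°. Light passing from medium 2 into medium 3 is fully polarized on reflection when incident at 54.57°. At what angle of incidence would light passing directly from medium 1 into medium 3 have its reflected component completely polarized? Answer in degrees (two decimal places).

θ_B ≈ 57.97°

tan θ_B(1→2) = n₂/n₁ = tan 48.67° = 1.1371.
tan θ_B(2→3) = n₃/n₂ = tan 54.57° = 1.4056.
Multiplying, n₃/n₁ = 1.1371 × 1.4056 = 1.5982, and θ_B(1→3) = arctan 1.5982 = 57.97°.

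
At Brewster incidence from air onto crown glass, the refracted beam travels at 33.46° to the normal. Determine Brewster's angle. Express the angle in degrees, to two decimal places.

Since the reflected and refracted rays are at right angles at the polarizing angle, θ_B + θ_t = 90°.
So θ_B = 90° − θ_t = 90° − 33.46° = 56.54°.

θ_B ≈ 56.54°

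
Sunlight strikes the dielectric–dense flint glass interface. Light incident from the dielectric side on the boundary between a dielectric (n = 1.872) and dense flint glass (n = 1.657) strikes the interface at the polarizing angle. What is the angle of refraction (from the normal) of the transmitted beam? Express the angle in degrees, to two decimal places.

θ_t ≈ 48.49°

tan θ_B = n₂/n₁ = 1.657/1.872 = 0.8851, so θ_B = 41.51°.
Since θ_B + θ_t = 90° at Brewster incidence, θ_t = 90° − 41.51° = 48.49°.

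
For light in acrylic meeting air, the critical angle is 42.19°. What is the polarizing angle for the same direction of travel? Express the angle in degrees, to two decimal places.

n₂/n₁ = sin θ_c = sin 42.19° = 0.6716.
tan θ_B equals the same ratio, so θ_B = arctan(0.6716) = 33.88°.

θ_B ≈ 33.88°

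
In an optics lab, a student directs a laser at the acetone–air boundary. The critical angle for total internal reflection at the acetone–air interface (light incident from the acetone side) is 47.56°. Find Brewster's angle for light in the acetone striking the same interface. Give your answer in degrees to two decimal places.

θ_B ≈ 36.43°

sin θ_c = n₂/n₁, so n₂/n₁ = sin 47.56° = 0.7380.
Brewster: tan θ_B = n₂/n₁ = 0.7380.
θ_B = arctan(0.7380) = 36.43°.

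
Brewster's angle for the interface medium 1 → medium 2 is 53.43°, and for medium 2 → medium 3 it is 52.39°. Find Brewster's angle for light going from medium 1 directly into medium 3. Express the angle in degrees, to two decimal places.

Each Brewster angle gives a ratio: n₂/n₁ = tan 53.43° = 1.3480, n₃/n₂ = tan 52.39° = 1.2981.
So n₃/n₁ = (n₂/n₁)(n₃/n₂) = 1.3480 × 1.2981 = 1.7497.
θ_B(1→3) = arctan(1.7497) = 60.25°.

θ_B ≈ 60.25°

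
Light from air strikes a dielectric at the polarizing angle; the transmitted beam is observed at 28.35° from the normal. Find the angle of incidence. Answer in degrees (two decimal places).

Brewster's condition makes the reflected and refracted beams perpendicular: θ_B + θ_t = 90°.
So θ_B = 90° − θ_t = 90° − 28.35° = 61.65°.

θ_B ≈ 61.65°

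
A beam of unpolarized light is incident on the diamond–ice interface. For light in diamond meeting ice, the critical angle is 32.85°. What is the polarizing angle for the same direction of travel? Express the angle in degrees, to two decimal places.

n₂/n₁ = sin θ_c = sin 32.85° = 0.5424.
tan θ_B equals the same ratio, so θ_B = arctan(0.5424) = 28.48°.

θ_B ≈ 28.48°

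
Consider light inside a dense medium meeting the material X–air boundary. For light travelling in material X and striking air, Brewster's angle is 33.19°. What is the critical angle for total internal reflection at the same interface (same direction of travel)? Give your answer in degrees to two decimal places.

θ_c ≈ 40.85°

n₂/n₁ = tan 33.19° = 0.6541; the critical angle satisfies sin θ_c = n₂/n₁.
θ_c = arcsin(0.6541) = 40.85°.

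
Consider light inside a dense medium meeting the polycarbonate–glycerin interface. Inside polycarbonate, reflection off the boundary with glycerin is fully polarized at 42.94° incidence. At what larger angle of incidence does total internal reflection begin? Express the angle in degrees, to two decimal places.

From Brewster, n₂/n₁ = tan θ_B = tan 42.94° = 0.9306.
Then sin θ_c = n₂/n₁ = 0.9306, so θ_c = arcsin 0.9306 = 68.52°.

θ_c ≈ 68.52°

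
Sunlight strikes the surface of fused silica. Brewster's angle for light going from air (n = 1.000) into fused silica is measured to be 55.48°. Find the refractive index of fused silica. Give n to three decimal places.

n ≈ 1.454

Full polarization of the reflected beam means tan θ_B = n₂/n₁, where n₁ is the incident medium (air).
n₂ = n₁ tan θ_B = 1.000 × tan 55.48° = 1.454.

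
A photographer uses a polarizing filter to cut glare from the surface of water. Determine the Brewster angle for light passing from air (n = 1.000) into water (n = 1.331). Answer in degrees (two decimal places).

Here n₂/n₁ = 1.331/1.000 = 1.3310, and Brewster's law gives tan θ_B = n₂/n₁.
θ_B = arctan(1.3310) = 53.08°.

θ_B ≈ 53.08°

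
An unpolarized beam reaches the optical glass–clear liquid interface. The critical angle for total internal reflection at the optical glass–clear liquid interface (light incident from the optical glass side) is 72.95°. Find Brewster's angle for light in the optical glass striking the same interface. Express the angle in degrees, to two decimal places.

θ_B ≈ 43.71°

At the critical angle sin θ_c = n₂/n₁, giving n₂/n₁ = sin 72.95° = 0.9560.
Then tan θ_B = n₂/n₁ = 0.9560, so θ_B = arctan 0.9560 = 43.71°.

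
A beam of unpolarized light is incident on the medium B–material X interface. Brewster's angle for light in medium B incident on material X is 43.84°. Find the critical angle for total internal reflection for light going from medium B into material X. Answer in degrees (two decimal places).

From Brewster, n₂/n₁ = tan θ_B = tan 43.84° = 0.9603.
Then sin θ_c = n₂/n₁ = 0.9603, so θ_c = arcsin 0.9603 = 73.80°.

θ_c ≈ 73.80°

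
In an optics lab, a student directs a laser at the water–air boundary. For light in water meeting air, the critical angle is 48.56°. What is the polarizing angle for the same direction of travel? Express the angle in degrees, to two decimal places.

At the critical angle sin θ_c = n₂/n₁, giving n₂/n₁ = sin 48.56° = 0.7496.
Then tan θ_B = n₂/n₁ = 0.7496, so θ_B = arctan 0.7496 = 36.86°.

θ_B ≈ 36.86°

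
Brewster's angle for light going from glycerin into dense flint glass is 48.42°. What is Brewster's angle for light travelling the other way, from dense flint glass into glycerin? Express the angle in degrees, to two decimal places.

The two Brewster angles are complementary: θ_B' = 90° − θ_B = 90° − 48.42° = 41.58°.

θ_B' ≈ 41.58°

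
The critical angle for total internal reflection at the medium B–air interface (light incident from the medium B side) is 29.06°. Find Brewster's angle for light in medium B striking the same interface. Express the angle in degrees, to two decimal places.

θ_B ≈ 25.91°

sin θ_c = n₂/n₁, so n₂/n₁ = sin 29.06° = 0.4857.
Brewster: tan θ_B = n₂/n₁ = 0.4857.
θ_B = arctan(0.4857) = 25.91°.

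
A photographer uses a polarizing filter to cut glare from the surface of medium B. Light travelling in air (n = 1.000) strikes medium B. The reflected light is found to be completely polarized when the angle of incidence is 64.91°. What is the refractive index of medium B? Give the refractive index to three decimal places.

n ≈ 2.136

Full polarization of the reflected beam means tan θ_B = n₂/n₁, where n₁ is the incident medium (air).
n₂ = n₁ tan θ_B = 1.000 × tan 64.91° = 2.136.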